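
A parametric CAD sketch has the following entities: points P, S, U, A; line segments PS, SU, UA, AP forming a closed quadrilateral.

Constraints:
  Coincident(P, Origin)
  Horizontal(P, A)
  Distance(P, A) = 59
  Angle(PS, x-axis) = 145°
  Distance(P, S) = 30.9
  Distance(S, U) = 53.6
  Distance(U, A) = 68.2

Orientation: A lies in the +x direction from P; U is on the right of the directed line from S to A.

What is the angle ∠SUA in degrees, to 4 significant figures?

89.20°

Checks: |SU| = 53.60 ✓; |UA| = 68.20 ✓.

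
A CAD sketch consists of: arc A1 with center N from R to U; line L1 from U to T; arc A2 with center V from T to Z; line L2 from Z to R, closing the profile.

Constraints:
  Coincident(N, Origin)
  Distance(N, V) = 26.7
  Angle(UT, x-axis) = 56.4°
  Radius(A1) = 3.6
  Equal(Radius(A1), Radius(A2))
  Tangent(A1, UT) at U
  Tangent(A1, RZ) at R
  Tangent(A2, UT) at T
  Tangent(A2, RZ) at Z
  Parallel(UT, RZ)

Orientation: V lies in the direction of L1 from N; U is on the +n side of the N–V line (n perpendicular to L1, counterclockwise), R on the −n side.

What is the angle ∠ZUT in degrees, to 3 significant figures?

15.1°

The slot axis is L1's direction at 56.4°, so u = (cos 56.4°, sin 56.4°) = (0.553, 0.833) and n = (−sin 56.4°, cos 56.4°) = (-0.833, 0.553). N is at the origin and V lies 26.7 along u from N, so V = 26.7·u = (14.8, 22.2). Tangency of A1 to both parallel lines with radius 3.6 puts U and R at N ± 3.6·n: U = (-3.00, 1.99), R = (3.00, -1.99). Equal radii place T and Z the same way about V: T = V + 3.6·n = (11.8, 24.2), Z = V − 3.6·n = (17.8, 20.2). Then cos ∠ZUT = UZ·UT / (|UZ||UT|), giving 15.1°.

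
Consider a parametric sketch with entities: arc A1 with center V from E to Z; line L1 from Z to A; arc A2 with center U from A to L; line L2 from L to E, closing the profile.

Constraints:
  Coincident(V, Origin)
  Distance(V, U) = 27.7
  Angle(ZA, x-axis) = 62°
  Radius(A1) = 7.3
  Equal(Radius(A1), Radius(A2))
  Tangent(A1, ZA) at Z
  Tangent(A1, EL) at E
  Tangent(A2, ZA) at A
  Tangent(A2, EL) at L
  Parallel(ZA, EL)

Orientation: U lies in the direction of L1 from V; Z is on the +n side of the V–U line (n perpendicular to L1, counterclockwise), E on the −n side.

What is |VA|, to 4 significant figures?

28.65

The slot axis is L1's direction at 62.0°, so u = (cos 62.0°, sin 62.0°) = (0.4695, 0.8829) and n = (−sin 62.0°, cos 62.0°) = (-0.8829, 0.4695). V is at the origin and U lies 27.7 along u from V, so U = 27.7·u = (13.00, 24.46). Tangency of A1 to both parallel lines with radius 7.3 puts Z and E at V ± 7.3·n: Z = (-6.446, 3.427), E = (6.446, -3.427). Equal radii place A and L the same way about U: A = U + 7.3·n = (6.559, 27.88), L = U − 7.3·n = (19.45, 21.03). Then |VA| = |A − V| = 28.65.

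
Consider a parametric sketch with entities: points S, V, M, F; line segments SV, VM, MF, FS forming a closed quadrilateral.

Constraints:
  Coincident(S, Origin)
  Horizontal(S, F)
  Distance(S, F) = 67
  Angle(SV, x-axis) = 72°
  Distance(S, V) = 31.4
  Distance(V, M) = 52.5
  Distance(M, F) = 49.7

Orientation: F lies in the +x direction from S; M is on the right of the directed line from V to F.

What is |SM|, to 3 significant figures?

30.6

Checks: |VM| = 52.50 ✓; |MF| = 49.70 ✓.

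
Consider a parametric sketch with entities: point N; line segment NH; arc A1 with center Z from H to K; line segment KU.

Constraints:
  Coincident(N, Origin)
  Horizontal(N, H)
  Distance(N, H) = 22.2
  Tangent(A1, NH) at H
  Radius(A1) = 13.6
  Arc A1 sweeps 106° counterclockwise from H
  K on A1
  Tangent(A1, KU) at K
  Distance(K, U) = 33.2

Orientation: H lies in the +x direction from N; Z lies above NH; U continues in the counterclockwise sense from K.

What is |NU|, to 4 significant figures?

55.76

N is at the origin; NH is horizontal with |NH| = 22.2 and H on the +x side, so H = (22.20, 0.000). A1 meets NH tangentially, so ZH is at right angles to NH, so Z = H + (0, 13.6) = (22.20, 13.60). On A1, H sits at bearing -90° from Z; a 106° counterclockwise sweep puts K at bearing 16°, so K = Z + 13.6·(cos 16°, sin 16°) = (35.27, 17.35). A1 meets KU tangentially, so ZK is at right angles to KU, so KU runs along (−sin 16°, cos 16°); with |KU| = 33.2, U = (26.12, 49.26). Then |NU| = |U − N| = 55.76.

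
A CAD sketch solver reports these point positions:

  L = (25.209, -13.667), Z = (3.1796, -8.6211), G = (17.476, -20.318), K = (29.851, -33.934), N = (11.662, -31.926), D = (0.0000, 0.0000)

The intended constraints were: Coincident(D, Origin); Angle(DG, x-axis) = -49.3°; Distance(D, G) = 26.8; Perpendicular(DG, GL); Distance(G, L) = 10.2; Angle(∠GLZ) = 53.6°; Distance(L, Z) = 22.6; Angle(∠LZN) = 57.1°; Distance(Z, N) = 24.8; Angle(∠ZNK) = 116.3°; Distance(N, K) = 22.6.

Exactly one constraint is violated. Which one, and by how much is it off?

Distance(N, K) = 22.6 — off by 4.30.

D = (0.00, 0.00) ✓; DG at -49.30° ✓; |DG| = 26.80 ✓; ∠(DG, GL) = 90.00° ✓; |GL| = 10.20 ✓; ∠GLZ = 53.60° ✓; |LZ| = 22.60 ✓; ∠LZN = 57.10° ✓; |ZN| = 24.80 ✓; ∠ZNK = 116.3° ✓; |NK| = 18.30 ✗.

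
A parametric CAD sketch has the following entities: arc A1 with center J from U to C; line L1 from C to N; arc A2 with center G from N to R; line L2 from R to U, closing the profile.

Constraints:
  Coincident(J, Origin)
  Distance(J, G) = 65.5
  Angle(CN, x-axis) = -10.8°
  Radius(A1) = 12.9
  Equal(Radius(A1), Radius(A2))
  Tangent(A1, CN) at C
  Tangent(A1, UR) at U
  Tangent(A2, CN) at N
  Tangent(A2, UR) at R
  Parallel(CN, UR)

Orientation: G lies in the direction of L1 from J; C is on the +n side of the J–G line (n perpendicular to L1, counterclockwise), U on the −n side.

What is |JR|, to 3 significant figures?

66.8

The slot axis is L1's direction at -10.8°, so u = (cos -10.8°, sin -10.8°) = (0.982, -0.187) and n = (−sin -10.8°, cos -10.8°) = (0.187, 0.982). J is at the origin and G lies 65.5 along u from J, so G = 65.5·u = (64.3, -12.3). Tangency of A1 to both parallel lines with radius 12.9 puts C and U at J ± 12.9·n: C = (2.42, 12.7), U = (-2.42, -12.7). Equal radii place N and R the same way about G: N = G + 12.9·n = (66.8, 0.398), R = G − 12.9·n = (61.9, -24.9). Then |JR| = |R − J| = 66.8.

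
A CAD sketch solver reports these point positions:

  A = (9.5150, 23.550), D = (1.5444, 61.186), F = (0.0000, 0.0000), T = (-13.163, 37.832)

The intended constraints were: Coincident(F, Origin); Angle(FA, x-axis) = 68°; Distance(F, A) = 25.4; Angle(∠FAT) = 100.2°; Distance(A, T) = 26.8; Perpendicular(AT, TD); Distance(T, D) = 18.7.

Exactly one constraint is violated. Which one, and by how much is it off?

Distance(T, D) = 18.7 — off by 8.90.

F = (0.00, 0.00) ✓; FA at 68.00° ✓; |FA| = 25.40 ✓; ∠FAT = 100.2° ✓; |AT| = 26.80 ✓; ∠(AT, TD) = 90.00° ✓; |TD| = 27.60 ✗.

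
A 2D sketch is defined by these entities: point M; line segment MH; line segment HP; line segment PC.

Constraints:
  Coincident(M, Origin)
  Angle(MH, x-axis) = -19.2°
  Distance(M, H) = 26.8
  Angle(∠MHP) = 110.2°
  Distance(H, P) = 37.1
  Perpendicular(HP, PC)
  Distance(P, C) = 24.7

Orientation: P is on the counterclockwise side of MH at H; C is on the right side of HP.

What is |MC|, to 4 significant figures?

68.07

∠MHP = 110.2°, so HP runs at -19.2° + (180° − 110.2°) = 50.60° from the x-axis; with |HP| = 37.1, P = H + 37.1·(cos 50.60°, sin 50.60°) = (48.86, 19.85). The perpendicularity gives PC at right angles to HP; with |PC| = 24.7 on the right of HP, C = P + 24.7·(0.7727, -0.6347) = (67.94, 4.177). Then |MC| = |C − M| = 68.07.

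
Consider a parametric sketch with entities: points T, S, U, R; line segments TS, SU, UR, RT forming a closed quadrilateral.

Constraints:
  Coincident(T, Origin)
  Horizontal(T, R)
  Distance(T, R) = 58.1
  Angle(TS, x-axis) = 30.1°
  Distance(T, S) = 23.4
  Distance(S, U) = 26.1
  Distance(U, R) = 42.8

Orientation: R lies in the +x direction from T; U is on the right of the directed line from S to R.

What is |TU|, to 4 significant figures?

22.75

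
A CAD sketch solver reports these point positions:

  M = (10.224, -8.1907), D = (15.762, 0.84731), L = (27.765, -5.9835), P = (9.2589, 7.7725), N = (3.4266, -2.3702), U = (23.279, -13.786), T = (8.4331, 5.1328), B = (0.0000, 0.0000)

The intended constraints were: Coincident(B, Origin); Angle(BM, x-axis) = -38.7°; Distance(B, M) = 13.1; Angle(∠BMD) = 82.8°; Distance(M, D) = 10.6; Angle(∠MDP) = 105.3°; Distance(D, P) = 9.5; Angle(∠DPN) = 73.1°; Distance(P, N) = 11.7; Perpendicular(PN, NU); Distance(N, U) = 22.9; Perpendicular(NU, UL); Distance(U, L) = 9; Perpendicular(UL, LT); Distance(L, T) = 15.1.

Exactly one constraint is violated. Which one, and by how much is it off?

Distance(L, T) = 15.1 — off by 7.20.

B = (0.00, 0.00) ✓; BM at -38.70° ✓; |BM| = 13.10 ✓; ∠BMD = 82.80° ✓; |MD| = 10.60 ✓; ∠MDP = 105.3° ✓; |DP| = 9.500 ✓; ∠DPN = 73.10° ✓; |PN| = 11.70 ✓; ∠(PN, NU) = 90.00° ✓; |NU| = 22.90 ✓; ∠(NU, UL) = 90.00° ✓; |UL| = 9.000 ✓; ∠(UL, LT) = 90.00° ✓; |LT| = 22.30 ✗.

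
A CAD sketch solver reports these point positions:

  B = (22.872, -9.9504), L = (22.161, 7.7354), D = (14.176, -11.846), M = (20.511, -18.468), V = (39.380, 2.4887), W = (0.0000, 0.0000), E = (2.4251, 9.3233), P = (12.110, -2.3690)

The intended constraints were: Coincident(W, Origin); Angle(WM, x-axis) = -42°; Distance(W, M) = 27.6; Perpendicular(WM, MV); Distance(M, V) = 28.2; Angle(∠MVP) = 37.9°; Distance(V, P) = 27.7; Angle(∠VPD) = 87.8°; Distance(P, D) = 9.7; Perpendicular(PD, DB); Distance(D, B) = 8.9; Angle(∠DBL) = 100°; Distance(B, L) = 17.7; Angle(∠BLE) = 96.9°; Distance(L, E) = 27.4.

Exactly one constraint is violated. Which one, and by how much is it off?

Distance(L, E) = 27.4 — off by 7.60.

W = (0.00, 0.00) ✓; WM at -42.00° ✓; |WM| = 27.60 ✓; ∠(WM, MV) = 90.00° ✓; |MV| = 28.20 ✓; ∠MVP = 37.90° ✓; |VP| = 27.70 ✓; ∠VPD = 87.80° ✓; |PD| = 9.700 ✓; ∠(PD, DB) = 90.00° ✓; |DB| = 8.900 ✓; ∠DBL = 100.0° ✓; |BL| = 17.70 ✓; ∠BLE = 96.90° ✓; |LE| = 19.80 ✗.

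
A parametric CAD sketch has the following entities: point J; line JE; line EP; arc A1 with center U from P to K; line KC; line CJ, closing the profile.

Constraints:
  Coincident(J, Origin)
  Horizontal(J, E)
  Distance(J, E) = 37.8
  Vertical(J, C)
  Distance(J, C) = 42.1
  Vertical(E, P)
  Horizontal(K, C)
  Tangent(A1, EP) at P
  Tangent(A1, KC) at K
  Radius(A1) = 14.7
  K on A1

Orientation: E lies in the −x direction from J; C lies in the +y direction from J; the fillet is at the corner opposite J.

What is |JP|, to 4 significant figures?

46.69

J is at the origin; JE is horizontal with |JE| = 37.8 and E on the −x side, so E = (-37.80, 0.000). J and C share the same x with |JC| = 42.1 and C on the +y side, so C = (0.000, 42.10). The virtual corner opposite J is at (-37.80, 42.10). A1 meets EP tangentially, so UP is at right angles to EP and since A1 is tangent to KC there, UK ⟂ KC, with radius 14.7, so the center U sits 14.7 in from both sides at U = (-23.10, 27.40). That places the tangent points at P = (-37.80, 27.40) on EP and K = (-23.10, 42.10) on KC. Then |JP| = |P − J| = 46.69.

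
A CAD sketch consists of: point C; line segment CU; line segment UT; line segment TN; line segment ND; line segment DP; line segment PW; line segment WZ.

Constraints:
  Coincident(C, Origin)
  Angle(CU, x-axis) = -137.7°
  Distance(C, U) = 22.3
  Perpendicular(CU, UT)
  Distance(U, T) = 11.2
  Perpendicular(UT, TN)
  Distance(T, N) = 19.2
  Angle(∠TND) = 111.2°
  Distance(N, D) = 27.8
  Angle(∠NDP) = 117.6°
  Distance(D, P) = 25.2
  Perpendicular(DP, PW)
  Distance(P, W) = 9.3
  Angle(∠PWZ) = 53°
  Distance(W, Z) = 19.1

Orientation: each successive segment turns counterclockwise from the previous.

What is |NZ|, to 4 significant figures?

35.23

C is at the origin; CU runs at -137.7° with length 22.3, so U = (-16.49, -15.01). The perpendicularity gives UT at right angles to CU, so UT runs at -47.70°; with |UT| = 11.2, T = (-8.956, -23.29). The perpendicularity gives TN at right angles to UT, so TN runs at 42.30°; with |TN| = 19.2, N = (5.245, -10.37). ∠TND = 111.2° gives ND at 111.1° from the x-axis; with |ND| = 27.8, D = (-4.763, 15.57). ∠NDP = 117.6° gives DP at 173.5° from the x-axis; with |DP| = 25.2, P = (-29.80, 18.42). DP is perpendicular to PW, so PW runs at -96.50°; with |PW| = 9.3, W = (-30.85, 9.178). ∠PWZ = 53.0° gives WZ at 30.50° from the x-axis; with |WZ| = 19.1, Z = (-14.40, 18.87). Then |NZ| = |Z − N| = 35.23.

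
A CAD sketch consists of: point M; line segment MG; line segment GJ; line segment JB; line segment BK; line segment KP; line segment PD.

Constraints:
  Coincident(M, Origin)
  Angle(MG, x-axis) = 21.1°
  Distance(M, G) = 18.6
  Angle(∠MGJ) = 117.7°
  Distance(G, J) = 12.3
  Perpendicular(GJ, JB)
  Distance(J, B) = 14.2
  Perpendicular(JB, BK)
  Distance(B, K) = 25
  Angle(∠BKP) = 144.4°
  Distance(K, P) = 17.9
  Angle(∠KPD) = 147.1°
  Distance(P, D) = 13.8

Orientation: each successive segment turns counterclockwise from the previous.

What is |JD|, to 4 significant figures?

45.52

∠BKP = 144.4° gives KP at -61.00° from the x-axis; with |KP| = 17.9, P = (10.47, -19.94). ∠KPD = 147.1° gives PD at -28.10° from the x-axis; with |PD| = 13.8, D = (22.64, -26.44). Then |JD| = |D − J| = 45.52.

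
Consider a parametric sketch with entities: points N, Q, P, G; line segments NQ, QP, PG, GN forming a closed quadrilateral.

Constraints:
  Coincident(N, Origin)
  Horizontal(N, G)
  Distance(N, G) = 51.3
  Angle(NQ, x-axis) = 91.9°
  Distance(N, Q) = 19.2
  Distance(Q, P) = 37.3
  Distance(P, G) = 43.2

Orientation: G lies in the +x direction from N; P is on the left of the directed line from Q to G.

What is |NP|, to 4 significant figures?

49.54

Checks: |QP| = 37.30 ✓; |PG| = 43.20 ✓.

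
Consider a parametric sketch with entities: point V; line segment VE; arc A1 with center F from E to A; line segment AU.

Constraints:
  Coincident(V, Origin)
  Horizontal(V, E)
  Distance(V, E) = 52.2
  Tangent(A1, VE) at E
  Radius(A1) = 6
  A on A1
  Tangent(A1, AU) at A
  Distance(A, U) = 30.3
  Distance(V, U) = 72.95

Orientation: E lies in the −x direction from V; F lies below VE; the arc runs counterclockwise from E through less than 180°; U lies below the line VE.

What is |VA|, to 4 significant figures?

58.27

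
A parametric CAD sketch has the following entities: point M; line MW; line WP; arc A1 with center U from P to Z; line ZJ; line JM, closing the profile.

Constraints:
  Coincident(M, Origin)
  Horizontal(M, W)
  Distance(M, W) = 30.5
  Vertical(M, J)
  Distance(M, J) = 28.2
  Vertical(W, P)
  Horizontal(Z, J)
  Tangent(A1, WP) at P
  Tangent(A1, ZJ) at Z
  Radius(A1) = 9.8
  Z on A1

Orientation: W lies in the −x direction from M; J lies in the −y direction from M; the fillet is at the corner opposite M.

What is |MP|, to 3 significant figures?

35.6

M is at the origin; M and W share the same y with |MW| = 30.5 and W on the −x side, so W = (-30.5, 0.00). MJ is vertical with |MJ| = 28.2 and J on the −y side, so J = (0.00, -28.2). The virtual corner opposite M is at (-30.5, -28.2). A1 meets WP tangentially, so UP is at right angles to WP and tangency of A1 to ZJ means the radius UZ is perpendicular to ZJ, with radius 9.8, so the center U sits 9.8 in from both sides at U = (-20.7, -18.4). That places the tangent points at P = (-30.5, -18.4) on WP and Z = (-20.7, -28.2) on ZJ. Then |MP| = |P − M| = 35.6.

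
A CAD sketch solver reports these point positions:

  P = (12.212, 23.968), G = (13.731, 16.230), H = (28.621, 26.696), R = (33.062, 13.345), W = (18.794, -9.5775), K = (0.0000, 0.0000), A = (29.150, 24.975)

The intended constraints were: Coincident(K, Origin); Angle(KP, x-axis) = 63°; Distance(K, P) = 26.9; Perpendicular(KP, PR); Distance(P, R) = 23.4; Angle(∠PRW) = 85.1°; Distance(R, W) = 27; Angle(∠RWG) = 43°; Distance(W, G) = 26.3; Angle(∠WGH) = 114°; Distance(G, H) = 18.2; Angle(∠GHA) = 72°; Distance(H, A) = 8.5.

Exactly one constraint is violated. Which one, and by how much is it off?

Distance(H, A) = 8.5 — off by 6.70.

K = (0.00, 0.00) ✓; KP at 63.00° ✓; |KP| = 26.90 ✓; ∠(KP, PR) = 90.00° ✓; |PR| = 23.40 ✓; ∠PRW = 85.10° ✓; |RW| = 27.00 ✓; ∠RWG = 43.00° ✓; |WG| = 26.30 ✓; ∠WGH = 114.0° ✓; |GH| = 18.20 ✓; ∠GHA = 71.98° ✓; |HA| = 1.800 ✗.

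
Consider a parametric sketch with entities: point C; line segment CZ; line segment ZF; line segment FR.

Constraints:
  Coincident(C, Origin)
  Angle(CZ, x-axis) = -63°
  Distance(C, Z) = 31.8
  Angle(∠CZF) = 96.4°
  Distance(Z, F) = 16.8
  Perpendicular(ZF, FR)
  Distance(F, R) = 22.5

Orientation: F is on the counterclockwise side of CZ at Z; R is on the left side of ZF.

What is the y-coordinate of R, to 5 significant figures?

-1.3617

C is at the origin; CZ runs at -63.0° with length 31.8, so Z = 31.8·(cos -63.0°, sin -63.0°) = (14.437, -28.334). ∠CZF = 96.4°, so ZF runs at -63.0° + (180° − 96.4°) = 20.600° from the x-axis; with |ZF| = 16.8, F = Z + 16.8·(cos 20.600°, sin 20.600°) = (30.163, -22.423). ZF ⟂ FR; with |FR| = 22.5 on the left of ZF, R = F + 22.5·(-0.35184, 0.93606) = (22.246, -1.3617). So R.y = -1.3617.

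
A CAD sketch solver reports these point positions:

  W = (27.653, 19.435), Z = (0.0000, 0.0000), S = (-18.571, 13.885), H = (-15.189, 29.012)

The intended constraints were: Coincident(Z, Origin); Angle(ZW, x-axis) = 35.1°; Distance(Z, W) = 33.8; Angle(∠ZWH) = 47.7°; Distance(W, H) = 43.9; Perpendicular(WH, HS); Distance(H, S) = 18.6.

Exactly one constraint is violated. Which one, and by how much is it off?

Distance(H, S) = 18.6 — off by 3.10.

Z = (0.00, 0.00) ✓; ZW at 35.10° ✓; |ZW| = 33.80 ✓; ∠ZWH = 47.70° ✓; |WH| = 43.90 ✓; ∠(WH, HS) = 90.00° ✓; |HS| = 15.50 ✗.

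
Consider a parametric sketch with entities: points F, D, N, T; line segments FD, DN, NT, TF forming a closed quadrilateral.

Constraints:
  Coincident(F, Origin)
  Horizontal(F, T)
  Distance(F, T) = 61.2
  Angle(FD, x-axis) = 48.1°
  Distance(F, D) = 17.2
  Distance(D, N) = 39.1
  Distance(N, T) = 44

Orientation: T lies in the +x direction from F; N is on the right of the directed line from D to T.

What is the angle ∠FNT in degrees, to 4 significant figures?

102.1°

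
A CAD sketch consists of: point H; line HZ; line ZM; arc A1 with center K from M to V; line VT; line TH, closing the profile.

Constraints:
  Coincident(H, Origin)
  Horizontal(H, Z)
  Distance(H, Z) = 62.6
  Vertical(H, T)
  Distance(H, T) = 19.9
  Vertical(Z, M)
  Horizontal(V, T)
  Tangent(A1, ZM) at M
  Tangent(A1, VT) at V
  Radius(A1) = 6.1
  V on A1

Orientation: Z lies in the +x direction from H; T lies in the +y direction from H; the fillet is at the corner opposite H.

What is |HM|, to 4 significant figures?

64.10

H is at the origin; HZ is horizontal with |HZ| = 62.6 and Z on the +x side, so Z = (62.60, 0.000). HT is vertical with |HT| = 19.9 and T on the +y side, so T = (0.000, 19.90). The virtual corner opposite H is at (62.60, 19.90). The tangent condition forces KM to be normal to ZM and tangency of A1 to VT means the radius KV is perpendicular to VT, with radius 6.1, so the center K sits 6.1 in from both sides at K = (56.50, 13.80). That places the tangent points at M = (62.60, 13.80) on ZM and V = (56.50, 19.90) on VT. Then |HM| = |M − H| = 64.10.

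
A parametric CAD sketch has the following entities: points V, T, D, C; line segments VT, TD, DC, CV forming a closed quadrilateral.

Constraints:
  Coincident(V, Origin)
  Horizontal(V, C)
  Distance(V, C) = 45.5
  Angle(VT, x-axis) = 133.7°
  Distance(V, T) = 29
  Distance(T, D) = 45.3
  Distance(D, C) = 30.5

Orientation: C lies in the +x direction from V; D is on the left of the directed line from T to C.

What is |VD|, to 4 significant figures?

34.00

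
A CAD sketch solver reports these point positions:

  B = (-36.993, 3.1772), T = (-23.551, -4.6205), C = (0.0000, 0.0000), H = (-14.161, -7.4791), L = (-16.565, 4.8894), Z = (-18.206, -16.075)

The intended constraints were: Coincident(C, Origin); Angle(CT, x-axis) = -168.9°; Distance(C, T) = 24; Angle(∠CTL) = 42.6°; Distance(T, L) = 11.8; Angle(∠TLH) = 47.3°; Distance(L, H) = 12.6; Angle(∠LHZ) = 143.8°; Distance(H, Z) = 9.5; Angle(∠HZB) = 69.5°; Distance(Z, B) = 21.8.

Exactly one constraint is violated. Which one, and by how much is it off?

Distance(Z, B) = 21.8 — off by 5.10.

C = (0.00, 0.00) ✓; CT at -168.9° ✓; |CT| = 24.00 ✓; ∠CTL = 42.60° ✓; |TL| = 11.80 ✓; ∠TLH = 47.30° ✓; |LH| = 12.60 ✓; ∠LHZ = 143.8° ✓; |HZ| = 9.500 ✓; ∠HZB = 69.50° ✓; |ZB| = 26.90 ✗.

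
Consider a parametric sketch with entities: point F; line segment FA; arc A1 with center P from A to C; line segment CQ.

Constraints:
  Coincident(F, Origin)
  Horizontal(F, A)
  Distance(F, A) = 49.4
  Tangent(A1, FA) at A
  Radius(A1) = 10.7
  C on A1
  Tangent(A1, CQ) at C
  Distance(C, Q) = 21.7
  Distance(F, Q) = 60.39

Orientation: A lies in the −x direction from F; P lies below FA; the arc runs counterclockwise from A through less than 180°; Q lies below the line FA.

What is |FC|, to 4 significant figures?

60.97

Checks: F = (0.00, 0.00) ✓; |PC| = 10.70 ✓; ∠(PC, CQ) = 90.00° ✓; |CQ| = 21.70 ✓; |FQ| = 60.39 ✓.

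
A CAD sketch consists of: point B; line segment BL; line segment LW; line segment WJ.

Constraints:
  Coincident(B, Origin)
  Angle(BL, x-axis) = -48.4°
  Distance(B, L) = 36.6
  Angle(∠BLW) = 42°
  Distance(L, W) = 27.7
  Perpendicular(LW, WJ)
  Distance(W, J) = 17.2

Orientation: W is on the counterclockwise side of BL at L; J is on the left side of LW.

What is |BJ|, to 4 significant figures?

7.307

B is at the origin; BL runs at -48.4° with length 36.6, so L = 36.6·(cos -48.4°, sin -48.4°) = (24.30, -27.37). ∠BLW = 42.0°, so LW runs at -48.4° + (180° − 42.0°) = 89.60° from the x-axis; with |LW| = 27.7, W = L + 27.7·(cos 89.60°, sin 89.60°) = (24.49, 0.3299). LW is perpendicular to WJ; with |WJ| = 17.2 on the left of LW, J = W + 17.2·(-1.000, 0.006981) = (7.293, 0.4500). Then |BJ| = |J − B| = 7.307.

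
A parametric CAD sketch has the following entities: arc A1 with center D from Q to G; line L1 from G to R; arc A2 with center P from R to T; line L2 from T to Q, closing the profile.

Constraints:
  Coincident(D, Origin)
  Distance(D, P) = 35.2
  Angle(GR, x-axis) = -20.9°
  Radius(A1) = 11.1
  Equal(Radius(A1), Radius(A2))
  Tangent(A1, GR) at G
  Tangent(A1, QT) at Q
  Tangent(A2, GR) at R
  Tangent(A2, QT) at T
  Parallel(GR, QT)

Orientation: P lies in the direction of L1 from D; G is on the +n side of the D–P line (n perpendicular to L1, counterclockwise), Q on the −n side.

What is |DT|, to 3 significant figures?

36.9

The slot axis is L1's direction at -20.9°, so u = (cos -20.9°, sin -20.9°) = (0.934, -0.357) and n = (−sin -20.9°, cos -20.9°) = (0.357, 0.934). D is at the origin and P lies 35.2 along u from D, so P = 35.2·u = (32.9, -12.6). Tangency of A1 to both parallel lines with radius 11.1 puts G and Q at D ± 11.1·n: G = (3.96, 10.4), Q = (-3.96, -10.4). Equal radii place R and T the same way about P: R = P + 11.1·n = (36.8, -2.19), T = P − 11.1·n = (28.9, -22.9). Then |DT| = |T − D| = 36.9.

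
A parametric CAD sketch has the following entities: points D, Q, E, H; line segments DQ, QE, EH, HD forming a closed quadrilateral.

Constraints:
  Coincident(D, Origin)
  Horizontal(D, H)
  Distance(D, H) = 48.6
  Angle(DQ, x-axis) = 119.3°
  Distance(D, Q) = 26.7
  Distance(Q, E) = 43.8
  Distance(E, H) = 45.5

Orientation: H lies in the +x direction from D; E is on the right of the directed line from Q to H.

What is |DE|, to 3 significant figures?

17.2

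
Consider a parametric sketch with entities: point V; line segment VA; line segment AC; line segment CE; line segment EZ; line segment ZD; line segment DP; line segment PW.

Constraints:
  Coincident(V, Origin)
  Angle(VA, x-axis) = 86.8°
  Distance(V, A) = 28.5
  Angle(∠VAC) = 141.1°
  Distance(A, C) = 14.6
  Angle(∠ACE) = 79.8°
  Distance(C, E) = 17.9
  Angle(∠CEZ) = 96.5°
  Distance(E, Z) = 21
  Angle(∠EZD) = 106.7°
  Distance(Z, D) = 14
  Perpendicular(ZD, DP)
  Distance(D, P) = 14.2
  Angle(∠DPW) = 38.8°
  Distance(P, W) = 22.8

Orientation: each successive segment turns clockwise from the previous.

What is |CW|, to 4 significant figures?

32.55

The perpendicularity gives DP at right angles to ZD, so DP runs at 60.90°; with |DP| = 14.2, P = (1.944, 29.70). ∠DPW = 38.8° gives PW at -80.30° from the x-axis; with |PW| = 22.8, W = (5.785, 7.227). Then |CW| = |W − C| = 32.55.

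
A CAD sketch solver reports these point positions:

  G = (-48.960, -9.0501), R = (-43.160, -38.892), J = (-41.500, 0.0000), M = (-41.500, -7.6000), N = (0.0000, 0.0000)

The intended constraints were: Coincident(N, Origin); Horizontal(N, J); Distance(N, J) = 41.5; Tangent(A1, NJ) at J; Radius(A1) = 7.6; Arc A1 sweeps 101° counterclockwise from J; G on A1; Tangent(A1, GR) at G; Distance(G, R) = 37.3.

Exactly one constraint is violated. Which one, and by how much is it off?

Distance(G, R) = 37.3 — off by 6.90.

N = (0.00, 0.00) ✓; N.y = 0.00, J.y = 0.00 ✓; |NJ| = 41.50 ✓; ∠(MJ, JN) = 90.00° ✓; |MJ| = 7.600 ✓; bearing(M→G) − bearing(M→J) = 101.0° ✓; |MG| = 7.600 ✓; ∠(MG, GR) = 90.00° ✓; |GR| = 30.40 ✗.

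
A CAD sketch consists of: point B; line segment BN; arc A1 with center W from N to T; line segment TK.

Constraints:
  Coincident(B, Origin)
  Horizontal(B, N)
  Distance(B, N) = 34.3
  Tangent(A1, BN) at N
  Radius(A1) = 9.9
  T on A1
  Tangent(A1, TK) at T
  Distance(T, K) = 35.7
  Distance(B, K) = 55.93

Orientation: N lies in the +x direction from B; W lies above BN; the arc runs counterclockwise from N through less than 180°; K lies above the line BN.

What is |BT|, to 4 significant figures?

45.57

Checks: ∠(WN, NB) = 90.00° ✓; |WT| = 9.900 ✓; ∠(WT, TK) = 90.00° ✓; |TK| = 35.70 ✓; |BK| = 55.93 ✓.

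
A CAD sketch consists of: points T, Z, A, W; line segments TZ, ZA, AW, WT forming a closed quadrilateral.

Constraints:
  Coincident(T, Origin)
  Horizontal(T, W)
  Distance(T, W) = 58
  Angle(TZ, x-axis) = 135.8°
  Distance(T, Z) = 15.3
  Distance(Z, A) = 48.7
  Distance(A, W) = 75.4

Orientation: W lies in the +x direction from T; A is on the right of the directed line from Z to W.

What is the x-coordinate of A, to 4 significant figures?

-7.190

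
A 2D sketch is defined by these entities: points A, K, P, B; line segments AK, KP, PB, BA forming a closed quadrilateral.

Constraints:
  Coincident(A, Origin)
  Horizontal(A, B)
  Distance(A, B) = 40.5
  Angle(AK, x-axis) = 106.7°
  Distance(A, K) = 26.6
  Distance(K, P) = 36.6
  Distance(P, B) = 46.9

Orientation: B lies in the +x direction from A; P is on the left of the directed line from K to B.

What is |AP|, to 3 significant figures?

50.0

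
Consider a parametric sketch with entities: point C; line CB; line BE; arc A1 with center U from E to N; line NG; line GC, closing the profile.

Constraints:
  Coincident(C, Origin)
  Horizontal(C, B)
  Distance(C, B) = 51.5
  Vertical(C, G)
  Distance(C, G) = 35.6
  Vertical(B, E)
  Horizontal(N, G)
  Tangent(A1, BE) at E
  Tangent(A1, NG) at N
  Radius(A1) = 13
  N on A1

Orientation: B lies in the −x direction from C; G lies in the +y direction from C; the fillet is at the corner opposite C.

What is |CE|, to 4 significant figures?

56.24

The virtual corner opposite C is at (-51.50, 35.60). A1 meets BE tangentially, so UE is at right angles to BE and A1 meets NG tangentially, so UN is at right angles to NG, with radius 13.0, so the center U sits 13.0 in from both sides at U = (-38.50, 22.60). That places the tangent points at E = (-51.50, 22.60) on BE and N = (-38.50, 35.60) on NG. Then |CE| = |E − C| = 56.24.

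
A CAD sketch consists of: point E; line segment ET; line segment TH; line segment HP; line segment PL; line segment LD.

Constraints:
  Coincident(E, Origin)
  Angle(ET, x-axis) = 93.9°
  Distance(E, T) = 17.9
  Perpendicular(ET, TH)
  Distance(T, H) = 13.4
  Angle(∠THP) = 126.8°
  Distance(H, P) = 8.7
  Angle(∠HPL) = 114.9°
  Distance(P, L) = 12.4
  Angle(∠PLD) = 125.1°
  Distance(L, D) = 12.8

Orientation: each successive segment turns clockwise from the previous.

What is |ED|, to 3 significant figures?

1.50

E is at the origin; ET runs at 93.9° with length 17.9, so T = (-1.22, 17.9). The perpendicularity gives TH at right angles to ET, so TH runs at 3.90°; with |TH| = 13.4, H = (12.2, 18.8). ∠THP = 126.8° gives HP at -49.3° from the x-axis; with |HP| = 8.7, P = (17.8, 12.2). ∠HPL = 114.9° gives PL at -114° from the x-axis; with |PL| = 12.4, L = (12.7, 0.882). ∠PLD = 125.1° gives LD at -169° from the x-axis; with |LD| = 12.8, D = (0.125, -1.49). Then |ED| = |D − E| = 1.50.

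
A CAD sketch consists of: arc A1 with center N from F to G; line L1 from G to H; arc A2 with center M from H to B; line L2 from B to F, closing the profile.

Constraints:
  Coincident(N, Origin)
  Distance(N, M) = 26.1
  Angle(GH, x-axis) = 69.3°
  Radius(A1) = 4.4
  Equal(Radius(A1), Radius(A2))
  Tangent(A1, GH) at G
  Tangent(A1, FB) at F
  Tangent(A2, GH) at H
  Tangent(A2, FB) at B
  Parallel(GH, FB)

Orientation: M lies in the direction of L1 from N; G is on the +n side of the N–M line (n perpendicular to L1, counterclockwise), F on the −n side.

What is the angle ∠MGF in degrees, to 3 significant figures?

80.4°

The slot axis is L1's direction at 69.3°, so u = (cos 69.3°, sin 69.3°) = (0.353, 0.935) and n = (−sin 69.3°, cos 69.3°) = (-0.935, 0.353). N is at the origin and M lies 26.1 along u from N, so M = 26.1·u = (9.23, 24.4). Tangency of A1 to both parallel lines with radius 4.4 puts G and F at N ± 4.4·n: G = (-4.12, 1.56), F = (4.12, -1.56). Then cos ∠MGF = GM·GF / (|GM||GF|), giving 80.4°.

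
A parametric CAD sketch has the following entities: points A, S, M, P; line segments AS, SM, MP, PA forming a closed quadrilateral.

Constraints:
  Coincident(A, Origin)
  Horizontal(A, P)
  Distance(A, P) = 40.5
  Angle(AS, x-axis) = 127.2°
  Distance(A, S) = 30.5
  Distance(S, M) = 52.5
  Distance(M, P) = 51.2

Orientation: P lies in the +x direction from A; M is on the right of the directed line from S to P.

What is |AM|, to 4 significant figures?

26.30

A is at the origin; A and P share the same y with |AP| = 40.5 and P in +x, so P = (40.5, 0). AS runs at 127.2° with |AS| = 30.5, so S = (-18.44, 24.29). M is determined by |SM| = 52.5 and |MP| = 51.2 together: it lies at the intersection of circle(S, 52.5) and circle(P, 51.2). With |SP| = 63.75, the foot of the radical line on SP is 32.93 from S and the perpendicular offset is √(52.5² − 32.93²) = 40.89. Taking the right-of-SP solution: M = (-3.574, -26.06).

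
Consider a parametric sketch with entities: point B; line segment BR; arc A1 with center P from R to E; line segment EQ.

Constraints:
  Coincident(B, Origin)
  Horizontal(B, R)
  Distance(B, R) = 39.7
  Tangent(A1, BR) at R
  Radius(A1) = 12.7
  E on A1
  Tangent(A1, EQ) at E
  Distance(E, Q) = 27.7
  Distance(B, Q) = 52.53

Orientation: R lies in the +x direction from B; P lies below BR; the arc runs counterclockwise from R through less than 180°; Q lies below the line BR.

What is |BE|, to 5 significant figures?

30.873

B is at the origin; B and R share the same y with |BR| = 39.7 and R on the +x side, so R = (39.700, 0.0000). The tangent condition forces PR to be normal to BR, so P = R + (0, -12.7) = (39.700, -12.700). Since PE ⟂ EQ (tangency), |PQ| = √(12.7² + 27.7²) = 30.473 regardless of where E sits on A1. So Q lies on both circle(B, 52.53) and circle(P, 30.473); the below-BR intersection is Q = (31.489, -42.046). E is the foot of the tangent from Q: E = (27.156, -14.687).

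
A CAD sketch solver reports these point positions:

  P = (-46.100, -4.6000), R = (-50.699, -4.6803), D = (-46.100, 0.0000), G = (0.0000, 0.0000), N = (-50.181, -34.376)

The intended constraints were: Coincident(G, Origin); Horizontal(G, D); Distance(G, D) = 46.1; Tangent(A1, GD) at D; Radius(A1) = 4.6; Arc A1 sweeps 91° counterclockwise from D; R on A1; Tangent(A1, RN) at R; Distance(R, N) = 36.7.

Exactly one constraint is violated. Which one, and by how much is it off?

Distance(R, N) = 36.7 — off by 7.00.

G = (0.00, 0.00) ✓; G.y = 0.00, D.y = 0.00 ✓; |GD| = 46.10 ✓; ∠(PD, DG) = 90.00° ✓; |PD| = 4.600 ✓; bearing(P→R) − bearing(P→D) = 91.00° ✓; |PR| = 4.600 ✓; ∠(PR, RN) = 90.00° ✓; |RN| = 29.70 ✗.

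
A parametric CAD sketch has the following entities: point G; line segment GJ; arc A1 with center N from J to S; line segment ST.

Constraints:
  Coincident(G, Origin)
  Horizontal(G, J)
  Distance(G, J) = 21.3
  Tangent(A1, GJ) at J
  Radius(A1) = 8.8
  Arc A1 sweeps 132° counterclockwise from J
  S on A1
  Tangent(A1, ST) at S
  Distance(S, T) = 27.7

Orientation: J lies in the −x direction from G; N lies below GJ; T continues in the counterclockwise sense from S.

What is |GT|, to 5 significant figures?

36.480

G is at the origin; G and J share the same y with |GJ| = 21.3 and J on the −x side, so J = (-21.300, 0.0000). A1 meets GJ tangentially, so NJ is at right angles to GJ, so N = J + (0, -8.8) = (-21.300, -8.8000). On A1, J sits at bearing 90° from N; a 132° counterclockwise sweep puts S at bearing 222°, so S = N + 8.8·(cos 222°, sin 222°) = (-27.840, -14.688). Since A1 is tangent to ST there, NS ⟂ ST, so ST runs along (−sin 222°, cos 222°); with |ST| = 27.7, T = (-9.3048, -35.273). Then |GT| = |T − G| = 36.480.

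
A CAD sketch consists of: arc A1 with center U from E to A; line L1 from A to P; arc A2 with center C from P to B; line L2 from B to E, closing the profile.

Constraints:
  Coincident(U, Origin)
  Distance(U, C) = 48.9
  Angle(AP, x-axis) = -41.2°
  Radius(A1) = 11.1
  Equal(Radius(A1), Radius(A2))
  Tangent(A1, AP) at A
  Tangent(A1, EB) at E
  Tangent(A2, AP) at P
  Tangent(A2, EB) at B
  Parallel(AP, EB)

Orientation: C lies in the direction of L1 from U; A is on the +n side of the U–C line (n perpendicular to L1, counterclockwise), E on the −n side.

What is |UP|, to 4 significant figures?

50.14

The slot axis is L1's direction at -41.2°, so u = (cos -41.2°, sin -41.2°) = (0.7524, -0.6587) and n = (−sin -41.2°, cos -41.2°) = (0.6587, 0.7524). U is at the origin and C lies 48.9 along u from U, so C = 48.9·u = (36.79, -32.21). Tangency of A1 to both parallel lines with radius 11.1 puts A and E at U ± 11.1·n: A = (7.311, 8.352), E = (-7.311, -8.352). Equal radii place P and B the same way about C: P = C + 11.1·n = (44.10, -23.86), B = C − 11.1·n = (29.48, -40.56). Then |UP| = |P − U| = 50.14.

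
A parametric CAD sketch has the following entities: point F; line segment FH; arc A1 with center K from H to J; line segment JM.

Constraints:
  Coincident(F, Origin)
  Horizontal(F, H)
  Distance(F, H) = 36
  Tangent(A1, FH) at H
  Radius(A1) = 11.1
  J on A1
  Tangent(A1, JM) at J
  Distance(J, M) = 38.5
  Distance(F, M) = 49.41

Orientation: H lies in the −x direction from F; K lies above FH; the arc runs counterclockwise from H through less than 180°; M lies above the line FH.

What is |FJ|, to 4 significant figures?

26.63

Checks: |KJ| = 11.10 ✓; ∠(KJ, JM) = 90.00° ✓; |JM| = 38.50 ✓; |FM| = 49.41 ✓.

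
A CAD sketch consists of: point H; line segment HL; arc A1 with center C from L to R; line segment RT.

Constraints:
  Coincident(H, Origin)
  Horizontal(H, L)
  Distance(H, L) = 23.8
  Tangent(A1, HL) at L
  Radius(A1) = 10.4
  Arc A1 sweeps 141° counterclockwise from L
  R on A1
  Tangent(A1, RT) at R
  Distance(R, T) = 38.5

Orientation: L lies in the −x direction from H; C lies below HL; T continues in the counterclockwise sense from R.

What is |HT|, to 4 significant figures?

42.71

On A1, L sits at bearing 90° from C; a 141° counterclockwise sweep puts R at bearing 231°, so R = C + 10.4·(cos 231°, sin 231°) = (-30.34, -18.48). The tangent condition forces CR to be normal to RT, so RT runs along (−sin 231°, cos 231°); with |RT| = 38.5, T = (-0.4248, -42.71). Then |HT| = |T − H| = 42.71.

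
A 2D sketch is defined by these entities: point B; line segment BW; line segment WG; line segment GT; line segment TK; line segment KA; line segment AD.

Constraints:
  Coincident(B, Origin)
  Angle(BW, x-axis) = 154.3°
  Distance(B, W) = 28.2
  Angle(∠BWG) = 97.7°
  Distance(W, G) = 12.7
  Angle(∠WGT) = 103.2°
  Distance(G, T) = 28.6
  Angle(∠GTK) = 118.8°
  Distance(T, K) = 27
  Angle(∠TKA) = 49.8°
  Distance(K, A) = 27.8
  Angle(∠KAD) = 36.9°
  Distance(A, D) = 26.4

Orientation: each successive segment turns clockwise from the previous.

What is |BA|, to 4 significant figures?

10.04

B is at the origin; BW runs at 154.3° with length 28.2, so W = (-25.41, 12.23). ∠BWG = 97.7° gives WG at 72.00° from the x-axis; with |WG| = 12.7, G = (-21.49, 24.31). ∠WGT = 103.2° gives GT at -4.800° from the x-axis; with |GT| = 28.6, T = (7.014, 21.91). ∠GTK = 118.8° gives TK at -66.00° from the x-axis; with |TK| = 27.0, K = (18.00, -2.751). ∠TKA = 49.8° gives KA at 163.8° from the x-axis; with |KA| = 27.8, A = (-8.700, 5.005). Then |BA| = |A − B| = 10.04.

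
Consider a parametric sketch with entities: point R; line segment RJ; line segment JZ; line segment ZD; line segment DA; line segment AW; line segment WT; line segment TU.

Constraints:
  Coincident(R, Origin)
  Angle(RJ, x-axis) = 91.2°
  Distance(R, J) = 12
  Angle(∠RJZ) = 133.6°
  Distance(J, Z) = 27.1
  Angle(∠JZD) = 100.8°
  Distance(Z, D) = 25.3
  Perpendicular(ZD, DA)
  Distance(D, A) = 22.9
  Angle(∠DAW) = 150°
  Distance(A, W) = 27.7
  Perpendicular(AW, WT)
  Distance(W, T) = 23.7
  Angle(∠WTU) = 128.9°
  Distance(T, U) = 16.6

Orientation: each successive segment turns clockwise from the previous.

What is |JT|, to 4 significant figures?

9.319

R is at the origin; RJ runs at 91.2° with length 12.0, so J = (-0.2513, 12.00). ∠RJZ = 133.6° gives JZ at 44.80° from the x-axis; with |JZ| = 27.1, Z = (18.98, 31.09). ∠JZD = 100.8° gives ZD at -34.40° from the x-axis; with |ZD| = 25.3, D = (39.85, 16.80). ZD is perpendicular to DA, so DA runs at -124.4°; with |DA| = 22.9, A = (26.92, -2.096). ∠DAW = 150.0° gives AW at -154.4° from the x-axis; with |AW| = 27.7, W = (1.935, -14.06). AW is perpendicular to WT, so WT runs at 115.6°; with |WT| = 23.7, T = (-8.306, 7.309). Then |JT| = |T − J| = 9.319.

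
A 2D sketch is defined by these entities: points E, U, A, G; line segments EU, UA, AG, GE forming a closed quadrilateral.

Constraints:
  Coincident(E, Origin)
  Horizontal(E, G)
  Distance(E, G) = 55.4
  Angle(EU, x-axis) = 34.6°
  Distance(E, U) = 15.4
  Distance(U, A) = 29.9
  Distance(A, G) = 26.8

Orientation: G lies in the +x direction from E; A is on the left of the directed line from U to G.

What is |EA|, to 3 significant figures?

45.2

E is at the origin; E and G share the same y with |EG| = 55.4 and G in +x, so G = (55.4, 0). EU runs at 34.6° with |EU| = 15.4, so U = (12.7, 8.74). A is determined by |UA| = 29.9 and |AG| = 26.8 together: it lies at the intersection of circle(U, 29.9) and circle(G, 26.8). With |UG| = 43.6, the foot of the radical line on UG is 23.8 from U and the perpendicular offset is √(29.9² − 23.8²) = 18.1. Taking the left-of-UG solution: A = (39.6, 21.7).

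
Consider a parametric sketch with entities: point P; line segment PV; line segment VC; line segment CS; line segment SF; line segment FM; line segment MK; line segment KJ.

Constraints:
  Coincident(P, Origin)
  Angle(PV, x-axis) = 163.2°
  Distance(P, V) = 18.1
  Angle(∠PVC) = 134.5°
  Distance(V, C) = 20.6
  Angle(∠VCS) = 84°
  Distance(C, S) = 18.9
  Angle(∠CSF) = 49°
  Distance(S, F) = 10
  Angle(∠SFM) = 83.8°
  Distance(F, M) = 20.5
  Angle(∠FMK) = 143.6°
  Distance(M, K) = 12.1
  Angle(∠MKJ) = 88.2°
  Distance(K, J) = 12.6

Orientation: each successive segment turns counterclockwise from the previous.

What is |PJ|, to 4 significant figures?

52.71

P is at the origin; PV runs at 163.2° with length 18.1, so V = (-17.33, 5.231). ∠PVC = 134.5° gives VC at -151.3° from the x-axis; with |VC| = 20.6, C = (-35.40, -4.661). ∠VCS = 84.0° gives CS at -55.30° from the x-axis; with |CS| = 18.9, S = (-24.64, -20.20). ∠CSF = 49.0° gives SF at 75.70° from the x-axis; with |SF| = 10.0, F = (-22.17, -10.51). ∠SFM = 83.8° gives FM at 171.9° from the x-axis; with |FM| = 20.5, M = (-42.46, -7.621). ∠FMK = 143.6° gives MK at -151.7° from the x-axis; with |MK| = 12.1, K = (-53.12, -13.36). ∠MKJ = 88.2° gives KJ at -59.90° from the x-axis; with |KJ| = 12.6, J = (-46.80, -24.26). Then |PJ| = |J − P| = 52.71.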